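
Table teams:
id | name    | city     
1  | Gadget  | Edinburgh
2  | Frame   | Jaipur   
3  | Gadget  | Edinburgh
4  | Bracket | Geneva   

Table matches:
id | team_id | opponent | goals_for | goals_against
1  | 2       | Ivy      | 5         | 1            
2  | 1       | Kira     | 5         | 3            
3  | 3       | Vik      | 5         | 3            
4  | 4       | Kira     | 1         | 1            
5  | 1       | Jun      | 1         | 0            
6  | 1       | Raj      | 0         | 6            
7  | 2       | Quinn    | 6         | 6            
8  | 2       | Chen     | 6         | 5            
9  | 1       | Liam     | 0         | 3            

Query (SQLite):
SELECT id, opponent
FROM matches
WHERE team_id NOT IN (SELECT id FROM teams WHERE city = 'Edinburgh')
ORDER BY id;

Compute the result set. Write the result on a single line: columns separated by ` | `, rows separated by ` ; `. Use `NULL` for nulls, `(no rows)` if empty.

1 | Ivy ; 4 | Kira ; 7 | Quinn ; 8 | Chen

Inner query: teams.id where city = 'Edinburgh'.
Outer: keep matches rows whose team_id is not in that set.
Inner query → {1, 3}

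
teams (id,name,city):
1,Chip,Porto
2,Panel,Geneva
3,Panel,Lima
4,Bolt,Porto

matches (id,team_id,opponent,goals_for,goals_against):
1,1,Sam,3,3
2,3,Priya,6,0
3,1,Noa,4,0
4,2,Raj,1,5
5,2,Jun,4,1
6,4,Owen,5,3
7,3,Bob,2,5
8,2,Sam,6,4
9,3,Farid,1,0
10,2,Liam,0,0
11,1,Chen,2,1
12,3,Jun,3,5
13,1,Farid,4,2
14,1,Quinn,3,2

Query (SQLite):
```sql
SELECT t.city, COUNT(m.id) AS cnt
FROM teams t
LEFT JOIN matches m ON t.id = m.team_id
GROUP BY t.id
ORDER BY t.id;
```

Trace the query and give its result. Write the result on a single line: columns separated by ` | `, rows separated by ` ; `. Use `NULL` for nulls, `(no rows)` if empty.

Porto | 5 ; Geneva | 4 ; Lima | 4 ; Porto | 1

LEFT JOIN keeps every teams row; unmatched ones get NULL for matches columns.
Group by teams.id and compute COUNT(m.id). COUNT(col) of an all-NULL group is 0.
  1: ids {1, 3, 11, 13, 14} → COUNT(m.id)=5
  2: ids {4, 5, 8, 10} → COUNT(m.id)=4
  3: ids {2, 7, 9, 12} → COUNT(m.id)=4
  4: ids {6} → COUNT(m.id)=1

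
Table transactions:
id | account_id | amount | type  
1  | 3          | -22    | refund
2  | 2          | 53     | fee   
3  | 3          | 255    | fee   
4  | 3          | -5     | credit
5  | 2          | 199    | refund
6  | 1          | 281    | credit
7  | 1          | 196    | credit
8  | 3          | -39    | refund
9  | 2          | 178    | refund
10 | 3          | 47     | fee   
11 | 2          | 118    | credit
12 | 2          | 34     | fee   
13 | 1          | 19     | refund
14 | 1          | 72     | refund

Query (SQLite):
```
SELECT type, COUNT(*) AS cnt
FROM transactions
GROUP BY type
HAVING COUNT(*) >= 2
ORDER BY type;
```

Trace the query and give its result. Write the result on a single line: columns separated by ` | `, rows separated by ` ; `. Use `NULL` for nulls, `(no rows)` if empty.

credit | 4 ; fee | 4 ; refund | 6

Partition transactions by type; compute COUNT(*) within each group.
HAVING: keep groups with count ≥ 2.
  credit: ids {4, 6, 7, 11} → COUNT(*)=4
  fee: ids {2, 3, 10, 12} → COUNT(*)=4
  refund: ids {1, 5, 8, 9, 13, 14} → COUNT(*)=6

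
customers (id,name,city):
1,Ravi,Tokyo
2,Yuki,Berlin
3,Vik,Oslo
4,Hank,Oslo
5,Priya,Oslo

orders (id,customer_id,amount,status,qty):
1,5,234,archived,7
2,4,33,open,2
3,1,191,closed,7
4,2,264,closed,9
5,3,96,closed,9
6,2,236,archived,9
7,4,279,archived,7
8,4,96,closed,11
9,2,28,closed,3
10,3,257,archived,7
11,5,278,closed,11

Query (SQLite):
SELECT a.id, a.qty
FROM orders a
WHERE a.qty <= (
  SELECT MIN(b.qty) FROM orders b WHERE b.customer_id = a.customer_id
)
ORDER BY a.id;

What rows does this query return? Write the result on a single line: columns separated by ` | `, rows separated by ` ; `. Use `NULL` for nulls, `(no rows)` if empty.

1 | 7 ; 2 | 2 ; 3 | 7 ; 9 | 3 ; 10 | 7

For each orders row a, compute MIN(qty) over rows sharing a.customer_id.
Keep row a if a.qty <= that per-group MIN.
  customer_id=1: MIN(qty) = 7
  customer_id=2: MIN(qty) = 3
  customer_id=3: MIN(qty) = 7
  customer_id=4: MIN(qty) = 2
  customer_id=5: MIN(qty) = 7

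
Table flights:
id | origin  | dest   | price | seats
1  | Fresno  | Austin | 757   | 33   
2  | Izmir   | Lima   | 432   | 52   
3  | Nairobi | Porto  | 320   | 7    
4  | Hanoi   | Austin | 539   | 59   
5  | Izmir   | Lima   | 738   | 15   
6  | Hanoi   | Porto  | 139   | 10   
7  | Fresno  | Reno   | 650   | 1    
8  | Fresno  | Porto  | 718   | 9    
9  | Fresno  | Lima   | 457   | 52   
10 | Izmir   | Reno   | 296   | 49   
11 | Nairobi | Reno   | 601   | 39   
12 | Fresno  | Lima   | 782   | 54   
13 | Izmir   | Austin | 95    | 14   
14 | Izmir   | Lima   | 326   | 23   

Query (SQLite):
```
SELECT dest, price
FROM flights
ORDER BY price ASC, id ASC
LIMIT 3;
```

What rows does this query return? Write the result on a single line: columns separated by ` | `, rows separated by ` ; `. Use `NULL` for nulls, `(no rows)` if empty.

Sort by price asc, tiebreak id asc: (95, id=13), (139, id=6), (296, id=10), (320, id=3), (326, id=14), (432, id=2) …. Take first 3.

Austin | 95 ; Porto | 139 ; Reno | 296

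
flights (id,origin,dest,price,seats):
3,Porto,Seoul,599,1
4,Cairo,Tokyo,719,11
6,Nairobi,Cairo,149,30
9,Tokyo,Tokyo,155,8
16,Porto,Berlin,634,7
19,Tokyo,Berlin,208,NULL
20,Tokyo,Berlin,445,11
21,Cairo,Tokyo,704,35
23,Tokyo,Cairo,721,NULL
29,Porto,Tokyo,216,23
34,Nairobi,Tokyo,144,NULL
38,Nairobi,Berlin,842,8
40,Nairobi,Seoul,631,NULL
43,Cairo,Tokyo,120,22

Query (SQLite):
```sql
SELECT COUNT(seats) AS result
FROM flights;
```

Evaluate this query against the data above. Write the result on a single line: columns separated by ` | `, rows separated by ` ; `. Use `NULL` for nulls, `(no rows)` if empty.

All seats values: [1, 11, 30, 8, 7, NULL, 11, 35, NULL, 23, NULL, 8, NULL, 22].
COUNT(seats) counts non-NULL values → 10.

10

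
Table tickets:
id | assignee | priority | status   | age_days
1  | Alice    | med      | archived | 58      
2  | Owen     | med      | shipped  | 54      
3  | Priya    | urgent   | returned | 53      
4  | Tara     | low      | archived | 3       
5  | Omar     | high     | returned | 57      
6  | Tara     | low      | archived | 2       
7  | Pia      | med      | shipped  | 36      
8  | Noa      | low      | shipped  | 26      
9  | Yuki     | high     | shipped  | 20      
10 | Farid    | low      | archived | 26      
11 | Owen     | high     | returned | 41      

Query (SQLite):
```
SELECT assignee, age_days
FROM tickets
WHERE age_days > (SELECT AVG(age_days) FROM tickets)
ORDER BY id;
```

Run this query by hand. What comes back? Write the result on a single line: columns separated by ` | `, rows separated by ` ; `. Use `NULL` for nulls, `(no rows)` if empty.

Alice | 58 ; Owen | 54 ; Priya | 53 ; Omar | 57 ; Pia | 36 ; Owen | 41

Scalar subquery: AVG(age_days) over all tickets rows = 34.181818 (≈; comparison uses full precision).
Keep rows where age_days > that value.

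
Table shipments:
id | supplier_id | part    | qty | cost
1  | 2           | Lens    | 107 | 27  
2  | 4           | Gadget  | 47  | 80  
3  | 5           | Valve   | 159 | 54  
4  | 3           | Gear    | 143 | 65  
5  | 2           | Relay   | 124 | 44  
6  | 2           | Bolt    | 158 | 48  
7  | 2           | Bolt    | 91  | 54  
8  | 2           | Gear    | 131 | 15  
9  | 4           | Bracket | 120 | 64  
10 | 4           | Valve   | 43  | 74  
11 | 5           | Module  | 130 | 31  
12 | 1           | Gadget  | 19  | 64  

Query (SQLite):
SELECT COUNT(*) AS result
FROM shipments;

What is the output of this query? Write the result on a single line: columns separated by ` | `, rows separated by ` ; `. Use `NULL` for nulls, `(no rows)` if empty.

12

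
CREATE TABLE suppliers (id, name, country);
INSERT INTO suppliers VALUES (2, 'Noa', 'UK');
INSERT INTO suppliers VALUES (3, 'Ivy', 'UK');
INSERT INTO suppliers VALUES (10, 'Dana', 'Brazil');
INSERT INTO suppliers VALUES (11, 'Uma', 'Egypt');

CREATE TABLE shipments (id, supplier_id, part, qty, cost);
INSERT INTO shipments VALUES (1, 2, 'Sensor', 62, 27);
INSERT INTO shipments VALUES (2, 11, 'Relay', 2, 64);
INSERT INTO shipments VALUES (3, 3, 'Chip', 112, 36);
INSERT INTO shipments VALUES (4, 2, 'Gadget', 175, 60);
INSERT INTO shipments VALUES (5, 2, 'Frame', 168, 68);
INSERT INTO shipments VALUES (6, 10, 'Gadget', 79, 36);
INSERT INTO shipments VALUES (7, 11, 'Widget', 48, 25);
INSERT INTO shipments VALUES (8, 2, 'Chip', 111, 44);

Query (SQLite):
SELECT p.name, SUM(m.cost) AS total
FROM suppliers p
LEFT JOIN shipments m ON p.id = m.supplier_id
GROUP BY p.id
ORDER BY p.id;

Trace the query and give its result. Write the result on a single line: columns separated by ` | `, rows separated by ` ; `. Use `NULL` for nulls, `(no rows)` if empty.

Noa | 199 ; Ivy | 36 ; Dana | 36 ; Uma | 89

LEFT JOIN keeps every suppliers row; unmatched ones get NULL for shipments columns.
Group by suppliers.id and compute SUM(m.cost). SUM over an all-NULL group is NULL.
  2: ids {1, 4, 5, 8} → SUM(m.cost)=199
  3: ids {3} → SUM(m.cost)=36
  10: ids {6} → SUM(m.cost)=36
  11: ids {2, 7} → SUM(m.cost)=89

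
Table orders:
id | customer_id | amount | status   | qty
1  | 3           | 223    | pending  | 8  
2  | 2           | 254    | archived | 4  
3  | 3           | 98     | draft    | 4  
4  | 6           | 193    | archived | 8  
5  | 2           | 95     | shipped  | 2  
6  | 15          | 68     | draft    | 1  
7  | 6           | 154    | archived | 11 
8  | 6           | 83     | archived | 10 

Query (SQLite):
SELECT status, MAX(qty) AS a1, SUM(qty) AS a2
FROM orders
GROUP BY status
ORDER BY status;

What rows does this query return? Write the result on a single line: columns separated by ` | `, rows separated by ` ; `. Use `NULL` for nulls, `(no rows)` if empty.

archived | 11 | 33 ; draft | 4 | 5 ; pending | 8 | 8 ; shipped | 2 | 2

Group orders by status.
Per group compute: MAX(qty), SUM(qty).
  archived: ids {2, 4, 7, 8} → MAX(qty)=11, SUM(qty)=33
  draft: ids {3, 6} → MAX(qty)=4, SUM(qty)=5
  pending: ids {1} → MAX(qty)=8, SUM(qty)=8
  shipped: ids {5} → MAX(qty)=2, SUM(qty)=2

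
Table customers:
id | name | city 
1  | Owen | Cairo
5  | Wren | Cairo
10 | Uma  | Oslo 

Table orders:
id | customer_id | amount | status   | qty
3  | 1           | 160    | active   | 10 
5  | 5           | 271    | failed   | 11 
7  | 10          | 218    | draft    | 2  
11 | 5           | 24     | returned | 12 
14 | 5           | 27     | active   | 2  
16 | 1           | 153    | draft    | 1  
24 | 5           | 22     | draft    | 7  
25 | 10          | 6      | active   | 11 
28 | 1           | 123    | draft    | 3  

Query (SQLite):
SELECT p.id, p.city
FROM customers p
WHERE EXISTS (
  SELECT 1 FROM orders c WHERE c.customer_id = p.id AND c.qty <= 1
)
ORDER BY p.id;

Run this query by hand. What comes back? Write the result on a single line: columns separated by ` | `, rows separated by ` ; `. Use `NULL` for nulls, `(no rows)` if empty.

1 | Cairo

For each customers row, check whether any orders with matching customer_id has qty <= 1.
Keep rows where that is true.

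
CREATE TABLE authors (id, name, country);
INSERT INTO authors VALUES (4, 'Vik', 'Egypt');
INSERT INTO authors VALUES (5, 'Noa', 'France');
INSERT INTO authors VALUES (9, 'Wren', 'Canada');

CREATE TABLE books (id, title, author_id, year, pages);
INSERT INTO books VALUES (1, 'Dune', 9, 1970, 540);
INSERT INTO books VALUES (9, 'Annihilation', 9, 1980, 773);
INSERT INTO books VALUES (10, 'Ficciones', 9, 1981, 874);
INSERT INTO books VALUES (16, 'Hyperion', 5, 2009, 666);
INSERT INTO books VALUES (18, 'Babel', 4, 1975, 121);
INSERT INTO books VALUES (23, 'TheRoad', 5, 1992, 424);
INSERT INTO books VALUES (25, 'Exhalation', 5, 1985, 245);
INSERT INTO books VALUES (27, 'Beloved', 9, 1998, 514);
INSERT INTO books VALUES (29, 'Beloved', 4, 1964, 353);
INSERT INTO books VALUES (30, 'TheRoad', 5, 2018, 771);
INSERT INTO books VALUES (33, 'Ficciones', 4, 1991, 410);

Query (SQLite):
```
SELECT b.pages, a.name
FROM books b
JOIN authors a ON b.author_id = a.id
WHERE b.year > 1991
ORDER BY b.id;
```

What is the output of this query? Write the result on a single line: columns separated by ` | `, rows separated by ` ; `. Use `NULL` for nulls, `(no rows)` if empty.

Each books row matches the authors row where author_id = authors.id.
Then keep rows with b.year > 1991.

666 | Noa ; 424 | Noa ; 514 | Wren ; 771 | Noa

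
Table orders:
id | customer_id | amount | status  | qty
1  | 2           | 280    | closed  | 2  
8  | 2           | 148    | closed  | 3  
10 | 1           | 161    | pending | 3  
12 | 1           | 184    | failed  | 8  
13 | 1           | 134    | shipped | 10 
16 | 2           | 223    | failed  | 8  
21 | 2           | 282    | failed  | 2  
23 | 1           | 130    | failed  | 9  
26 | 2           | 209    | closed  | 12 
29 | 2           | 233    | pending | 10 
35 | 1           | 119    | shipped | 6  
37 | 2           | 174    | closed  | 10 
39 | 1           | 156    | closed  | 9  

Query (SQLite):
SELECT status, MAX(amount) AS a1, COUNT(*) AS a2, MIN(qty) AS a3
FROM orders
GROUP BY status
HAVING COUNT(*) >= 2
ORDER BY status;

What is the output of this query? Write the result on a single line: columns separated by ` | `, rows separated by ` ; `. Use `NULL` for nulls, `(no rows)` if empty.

closed | 280 | 5 | 2 ; failed | 282 | 4 | 2 ; pending | 233 | 2 | 3 ; shipped | 134 | 2 | 6

Group orders by status.
Per group compute: MAX(amount), COUNT(*), MIN(qty).
HAVING: drop groups with fewer than 2 rows.
  closed: ids {1, 8, 26, 37, 39} → MAX(amount)=280, COUNT(*)=5, MIN(qty)=2
  failed: ids {12, 16, 21, 23} → MAX(amount)=282, COUNT(*)=4, MIN(qty)=2
  pending: ids {10, 29} → MAX(amount)=233, COUNT(*)=2, MIN(qty)=3
  shipped: ids {13, 35} → MAX(amount)=134, COUNT(*)=2, MIN(qty)=6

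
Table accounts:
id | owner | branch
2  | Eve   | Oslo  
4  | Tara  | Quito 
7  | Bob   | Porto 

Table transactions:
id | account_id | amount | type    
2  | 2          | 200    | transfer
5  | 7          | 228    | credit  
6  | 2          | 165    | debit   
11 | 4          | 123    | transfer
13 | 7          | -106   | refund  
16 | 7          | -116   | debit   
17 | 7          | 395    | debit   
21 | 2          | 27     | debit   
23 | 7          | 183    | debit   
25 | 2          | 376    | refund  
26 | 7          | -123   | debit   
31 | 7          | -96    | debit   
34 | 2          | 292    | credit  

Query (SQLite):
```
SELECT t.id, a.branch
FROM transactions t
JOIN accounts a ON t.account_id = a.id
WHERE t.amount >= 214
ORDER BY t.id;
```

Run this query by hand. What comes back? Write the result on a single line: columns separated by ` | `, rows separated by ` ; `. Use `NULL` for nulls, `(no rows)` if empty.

5 | Porto ; 17 | Porto ; 25 | Oslo ; 34 | Oslo

Each transactions row matches the accounts row where account_id = accounts.id.
Then keep rows with t.amount >= 214.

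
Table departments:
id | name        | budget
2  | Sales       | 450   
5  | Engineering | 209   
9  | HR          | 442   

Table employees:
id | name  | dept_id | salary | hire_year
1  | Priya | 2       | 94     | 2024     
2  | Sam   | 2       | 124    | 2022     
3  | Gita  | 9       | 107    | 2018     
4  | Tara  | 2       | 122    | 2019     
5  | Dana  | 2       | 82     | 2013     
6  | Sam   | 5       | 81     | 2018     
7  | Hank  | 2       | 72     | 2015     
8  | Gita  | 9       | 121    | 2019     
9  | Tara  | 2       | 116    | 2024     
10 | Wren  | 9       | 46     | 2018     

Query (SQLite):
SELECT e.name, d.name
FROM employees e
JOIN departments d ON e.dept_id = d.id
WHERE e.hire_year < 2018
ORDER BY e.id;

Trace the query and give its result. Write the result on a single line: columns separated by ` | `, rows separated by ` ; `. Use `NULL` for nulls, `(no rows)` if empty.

Dana | Sales ; Hank | Sales

Each employees row matches the departments row where dept_id = departments.id.
Then keep rows with e.hire_year < 2018.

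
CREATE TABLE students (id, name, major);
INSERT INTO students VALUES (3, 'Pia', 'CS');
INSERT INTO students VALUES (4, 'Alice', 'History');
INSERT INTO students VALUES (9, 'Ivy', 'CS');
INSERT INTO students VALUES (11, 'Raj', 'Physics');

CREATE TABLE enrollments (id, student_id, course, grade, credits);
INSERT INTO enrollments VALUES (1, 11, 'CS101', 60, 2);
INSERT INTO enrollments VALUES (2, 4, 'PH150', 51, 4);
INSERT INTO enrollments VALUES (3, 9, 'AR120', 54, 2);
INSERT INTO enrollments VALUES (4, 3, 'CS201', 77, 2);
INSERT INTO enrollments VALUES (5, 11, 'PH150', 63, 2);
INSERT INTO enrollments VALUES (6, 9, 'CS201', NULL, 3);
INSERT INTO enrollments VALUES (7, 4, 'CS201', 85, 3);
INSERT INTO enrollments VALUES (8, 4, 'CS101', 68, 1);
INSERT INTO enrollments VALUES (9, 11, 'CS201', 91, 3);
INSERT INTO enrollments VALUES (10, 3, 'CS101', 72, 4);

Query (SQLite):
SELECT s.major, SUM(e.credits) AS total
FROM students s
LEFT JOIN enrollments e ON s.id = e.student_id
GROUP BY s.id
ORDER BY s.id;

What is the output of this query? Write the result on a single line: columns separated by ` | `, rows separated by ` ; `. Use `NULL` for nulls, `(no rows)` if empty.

CS | 6 ; History | 8 ; CS | 5 ; Physics | 7

LEFT JOIN keeps every students row; unmatched ones get NULL for enrollments columns.
Group by students.id and compute SUM(e.credits). SUM over an all-NULL group is NULL.
  3: ids {4, 10} → SUM(e.credits)=6
  4: ids {2, 7, 8} → SUM(e.credits)=8
  9: ids {3, 6} → SUM(e.credits)=5
  11: ids {1, 5, 9} → SUM(e.credits)=7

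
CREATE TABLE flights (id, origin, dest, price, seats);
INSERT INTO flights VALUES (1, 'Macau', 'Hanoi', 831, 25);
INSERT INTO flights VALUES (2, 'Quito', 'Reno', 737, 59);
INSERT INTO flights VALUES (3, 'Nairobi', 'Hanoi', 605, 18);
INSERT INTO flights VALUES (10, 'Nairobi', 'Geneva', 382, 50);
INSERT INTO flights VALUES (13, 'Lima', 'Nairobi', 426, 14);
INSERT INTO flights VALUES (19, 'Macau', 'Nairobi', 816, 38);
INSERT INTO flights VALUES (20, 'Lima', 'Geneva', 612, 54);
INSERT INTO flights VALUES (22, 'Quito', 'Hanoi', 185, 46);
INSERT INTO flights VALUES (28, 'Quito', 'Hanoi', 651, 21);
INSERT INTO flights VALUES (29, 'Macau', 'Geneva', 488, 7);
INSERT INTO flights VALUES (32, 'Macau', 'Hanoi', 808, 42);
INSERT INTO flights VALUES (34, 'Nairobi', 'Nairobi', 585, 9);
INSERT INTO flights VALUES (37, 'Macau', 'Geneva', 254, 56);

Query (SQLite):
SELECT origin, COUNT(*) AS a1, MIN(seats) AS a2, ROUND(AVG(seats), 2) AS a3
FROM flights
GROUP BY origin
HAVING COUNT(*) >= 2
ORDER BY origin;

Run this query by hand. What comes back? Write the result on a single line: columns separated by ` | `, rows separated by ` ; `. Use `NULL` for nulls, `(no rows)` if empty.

Group flights by origin.
Per group compute: COUNT(*), MIN(seats), ROUND(AVG(seats), 2).
HAVING: drop groups with fewer than 2 rows.
  Lima: ids {13, 20} → COUNT(*)=2, MIN(seats)=14, ROUND(AVG(seats), 2)=34
  Macau: ids {1, 19, 29, 32, 37} → COUNT(*)=5, MIN(seats)=7, ROUND(AVG(seats), 2)=33.6
  Nairobi: ids {3, 10, 34} → COUNT(*)=3, MIN(seats)=9, ROUND(AVG(seats), 2)=25.67
  Quito: ids {2, 22, 28} → COUNT(*)=3, MIN(seats)=21, ROUND(AVG(seats), 2)=42

Lima | 2 | 14 | 34 ; Macau | 5 | 7 | 33.6 ; Nairobi | 3 | 9 | 25.67 ; Quito | 3 | 21 | 42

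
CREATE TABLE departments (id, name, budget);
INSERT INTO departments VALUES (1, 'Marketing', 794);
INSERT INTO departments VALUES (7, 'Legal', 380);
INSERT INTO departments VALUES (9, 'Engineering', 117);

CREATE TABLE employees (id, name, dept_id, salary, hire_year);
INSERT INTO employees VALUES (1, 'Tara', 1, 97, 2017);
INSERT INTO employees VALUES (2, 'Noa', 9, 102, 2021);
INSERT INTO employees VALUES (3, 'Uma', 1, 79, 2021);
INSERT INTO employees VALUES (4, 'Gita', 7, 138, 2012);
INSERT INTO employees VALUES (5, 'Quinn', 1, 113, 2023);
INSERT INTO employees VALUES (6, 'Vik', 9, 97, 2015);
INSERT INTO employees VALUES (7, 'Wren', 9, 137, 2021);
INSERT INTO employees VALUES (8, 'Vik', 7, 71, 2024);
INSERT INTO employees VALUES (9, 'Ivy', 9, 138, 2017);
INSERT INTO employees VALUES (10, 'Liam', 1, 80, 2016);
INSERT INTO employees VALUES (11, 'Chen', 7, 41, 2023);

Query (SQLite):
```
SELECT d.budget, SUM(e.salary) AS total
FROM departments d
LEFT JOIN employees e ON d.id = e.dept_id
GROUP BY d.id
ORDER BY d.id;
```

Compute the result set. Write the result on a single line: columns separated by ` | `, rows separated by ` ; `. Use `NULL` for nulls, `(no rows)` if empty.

794 | 369 ; 380 | 250 ; 117 | 474

LEFT JOIN keeps every departments row; unmatched ones get NULL for employees columns.
Group by departments.id and compute SUM(e.salary). SUM over an all-NULL group is NULL.
  1: ids {1, 3, 5, 10} → SUM(e.salary)=369
  7: ids {4, 8, 11} → SUM(e.salary)=250
  9: ids {2, 6, 7, 9} → SUM(e.salary)=474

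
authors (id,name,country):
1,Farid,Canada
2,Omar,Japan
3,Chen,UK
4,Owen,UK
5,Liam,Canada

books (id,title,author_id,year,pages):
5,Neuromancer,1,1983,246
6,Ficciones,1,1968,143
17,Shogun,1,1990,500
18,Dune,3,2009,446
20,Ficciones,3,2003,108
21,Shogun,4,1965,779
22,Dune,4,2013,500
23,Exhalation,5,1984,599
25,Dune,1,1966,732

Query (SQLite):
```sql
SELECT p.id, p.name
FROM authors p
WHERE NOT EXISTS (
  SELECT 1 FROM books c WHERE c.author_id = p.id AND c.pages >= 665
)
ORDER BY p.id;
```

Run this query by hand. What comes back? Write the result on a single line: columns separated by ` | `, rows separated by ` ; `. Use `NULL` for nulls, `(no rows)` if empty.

For each authors row, check whether any books with matching author_id has pages >= 665.
Keep rows where that is false.

2 | Omar ; 3 | Chen ; 5 | Liam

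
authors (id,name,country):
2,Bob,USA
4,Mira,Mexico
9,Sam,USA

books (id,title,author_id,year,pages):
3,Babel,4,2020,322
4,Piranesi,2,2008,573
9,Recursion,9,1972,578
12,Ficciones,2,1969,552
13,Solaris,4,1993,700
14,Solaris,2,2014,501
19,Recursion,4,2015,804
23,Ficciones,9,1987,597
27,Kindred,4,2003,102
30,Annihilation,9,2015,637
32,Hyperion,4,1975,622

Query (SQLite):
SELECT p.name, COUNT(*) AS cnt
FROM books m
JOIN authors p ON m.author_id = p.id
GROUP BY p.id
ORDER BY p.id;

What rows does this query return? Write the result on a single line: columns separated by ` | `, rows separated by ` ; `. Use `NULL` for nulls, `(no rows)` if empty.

Join each books row to its authors via author_id.
Group joined rows by authors.id; compute COUNT(*) per group.
  2: ids {4, 12, 14} → COUNT(*)=3
  4: ids {3, 13, 19, 27, 32} → COUNT(*)=5
  9: ids {9, 23, 30} → COUNT(*)=3

Bob | 3 ; Mira | 5 ; Sam | 3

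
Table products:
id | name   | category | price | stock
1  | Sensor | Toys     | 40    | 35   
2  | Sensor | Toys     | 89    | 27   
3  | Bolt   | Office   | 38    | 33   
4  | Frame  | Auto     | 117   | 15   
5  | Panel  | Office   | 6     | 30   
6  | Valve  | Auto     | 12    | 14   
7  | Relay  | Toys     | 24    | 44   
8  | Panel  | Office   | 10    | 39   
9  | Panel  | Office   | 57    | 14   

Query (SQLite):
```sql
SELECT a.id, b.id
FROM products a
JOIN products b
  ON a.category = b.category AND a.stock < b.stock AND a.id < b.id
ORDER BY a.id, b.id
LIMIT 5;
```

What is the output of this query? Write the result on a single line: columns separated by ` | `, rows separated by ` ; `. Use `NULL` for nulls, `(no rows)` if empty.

1 | 7 ; 2 | 7 ; 3 | 8 ; 5 | 8

Pairs (a,b) with same category, a.stock < b.stock, a.id < b.id.
category groups: Auto:{4,6} Office:{3,5,8,9} Toys:{1,2,7}
Ordered by (a.id, b.id); first 5.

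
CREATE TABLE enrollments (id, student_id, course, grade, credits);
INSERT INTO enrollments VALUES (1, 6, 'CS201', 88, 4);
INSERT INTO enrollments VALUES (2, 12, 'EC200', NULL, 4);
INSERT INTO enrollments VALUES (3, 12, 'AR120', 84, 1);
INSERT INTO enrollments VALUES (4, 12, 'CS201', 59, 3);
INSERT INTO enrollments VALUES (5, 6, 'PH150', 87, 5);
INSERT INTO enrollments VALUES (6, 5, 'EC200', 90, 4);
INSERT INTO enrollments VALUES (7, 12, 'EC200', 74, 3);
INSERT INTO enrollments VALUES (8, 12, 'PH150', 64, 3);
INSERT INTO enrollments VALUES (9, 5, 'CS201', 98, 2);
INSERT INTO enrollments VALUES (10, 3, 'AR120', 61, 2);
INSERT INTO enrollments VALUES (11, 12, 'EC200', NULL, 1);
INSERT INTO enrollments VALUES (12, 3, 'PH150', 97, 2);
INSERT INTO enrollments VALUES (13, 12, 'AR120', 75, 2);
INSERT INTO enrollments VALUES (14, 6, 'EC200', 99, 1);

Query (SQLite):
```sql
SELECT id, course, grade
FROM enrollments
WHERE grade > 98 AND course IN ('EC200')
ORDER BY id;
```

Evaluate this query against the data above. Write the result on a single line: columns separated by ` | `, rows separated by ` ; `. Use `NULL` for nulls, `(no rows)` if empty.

grade > 98: ids {14}
course IN ('EC200'): ids {2, 6, 7, 11, 14}
Combine with AND.

14 | EC200 | 99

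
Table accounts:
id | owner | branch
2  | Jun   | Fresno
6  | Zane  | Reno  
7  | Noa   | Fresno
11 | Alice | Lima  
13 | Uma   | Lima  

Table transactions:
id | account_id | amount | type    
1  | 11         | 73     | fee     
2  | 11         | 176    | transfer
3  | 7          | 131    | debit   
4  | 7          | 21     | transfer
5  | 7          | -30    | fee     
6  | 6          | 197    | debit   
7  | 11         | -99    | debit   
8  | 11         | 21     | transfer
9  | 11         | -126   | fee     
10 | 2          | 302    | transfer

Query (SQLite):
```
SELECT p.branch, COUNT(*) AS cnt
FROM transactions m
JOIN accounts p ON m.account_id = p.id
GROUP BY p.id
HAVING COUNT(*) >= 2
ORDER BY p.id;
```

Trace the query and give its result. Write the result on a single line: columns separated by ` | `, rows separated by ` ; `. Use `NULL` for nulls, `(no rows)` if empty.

Fresno | 3 ; Lima | 5

Join each transactions row to its accounts via account_id.
Group joined rows by accounts.id; compute COUNT(*) per group.
HAVING: keep groups with count ≥ 2.
  2: ids {10} → COUNT(*)=1
  6: ids {6} → COUNT(*)=1
  7: ids {3, 4, 5} → COUNT(*)=3
  11: ids {1, 2, 7, 8, 9} → COUNT(*)=5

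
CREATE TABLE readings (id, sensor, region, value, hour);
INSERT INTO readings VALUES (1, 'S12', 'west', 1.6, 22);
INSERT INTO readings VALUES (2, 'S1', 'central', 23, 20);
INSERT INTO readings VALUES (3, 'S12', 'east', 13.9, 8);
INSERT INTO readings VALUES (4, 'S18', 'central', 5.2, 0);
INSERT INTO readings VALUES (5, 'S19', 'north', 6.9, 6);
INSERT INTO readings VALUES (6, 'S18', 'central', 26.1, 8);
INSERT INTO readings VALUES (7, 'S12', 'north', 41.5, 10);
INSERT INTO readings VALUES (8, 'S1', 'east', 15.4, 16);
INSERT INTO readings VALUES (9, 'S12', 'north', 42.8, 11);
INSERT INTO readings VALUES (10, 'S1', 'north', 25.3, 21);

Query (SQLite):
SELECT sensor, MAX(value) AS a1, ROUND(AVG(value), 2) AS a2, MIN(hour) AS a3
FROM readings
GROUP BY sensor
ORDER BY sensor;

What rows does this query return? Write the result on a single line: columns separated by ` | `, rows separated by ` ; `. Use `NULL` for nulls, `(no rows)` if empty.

Group readings by sensor.
Per group compute: MAX(value), ROUND(AVG(value), 2), MIN(hour).
  S1: ids {2, 8, 10} → MAX(value)=25.3, ROUND(AVG(value), 2)=21.23, MIN(hour)=16
  S12: ids {1, 3, 7, 9} → MAX(value)=42.8, ROUND(AVG(value), 2)=24.95, MIN(hour)=8
  S18: ids {4, 6} → MAX(value)=26.1, ROUND(AVG(value), 2)=15.65, MIN(hour)=0
  S19: ids {5} → MAX(value)=6.9, ROUND(AVG(value), 2)=6.9, MIN(hour)=6

S1 | 25.3 | 21.23 | 16 ; S12 | 42.8 | 24.95 | 8 ; S18 | 26.1 | 15.65 | 0 ; S19 | 6.9 | 6.9 | 6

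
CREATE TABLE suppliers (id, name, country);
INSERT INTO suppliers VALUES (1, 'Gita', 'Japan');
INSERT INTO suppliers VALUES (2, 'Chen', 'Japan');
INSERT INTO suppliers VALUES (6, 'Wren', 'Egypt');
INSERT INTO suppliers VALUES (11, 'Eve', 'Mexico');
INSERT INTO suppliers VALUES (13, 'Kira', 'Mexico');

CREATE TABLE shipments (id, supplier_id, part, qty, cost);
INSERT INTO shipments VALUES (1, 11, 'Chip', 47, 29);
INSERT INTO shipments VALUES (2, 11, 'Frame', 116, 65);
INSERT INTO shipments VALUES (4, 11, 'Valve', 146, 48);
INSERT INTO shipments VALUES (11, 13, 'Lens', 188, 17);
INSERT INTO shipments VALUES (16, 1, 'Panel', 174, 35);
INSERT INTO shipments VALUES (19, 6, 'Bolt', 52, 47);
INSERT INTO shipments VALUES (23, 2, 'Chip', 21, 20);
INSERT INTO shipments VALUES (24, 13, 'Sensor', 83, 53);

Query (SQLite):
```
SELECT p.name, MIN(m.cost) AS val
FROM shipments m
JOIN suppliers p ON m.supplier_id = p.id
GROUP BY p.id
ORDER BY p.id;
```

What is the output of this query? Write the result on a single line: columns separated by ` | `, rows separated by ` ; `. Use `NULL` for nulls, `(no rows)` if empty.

Join each shipments row to its suppliers via supplier_id.
Group joined rows by suppliers.id; compute MIN(m.cost) per group.
  1: ids {16} → MIN(m.cost)=35
  2: ids {23} → MIN(m.cost)=20
  6: ids {19} → MIN(m.cost)=47
  11: ids {1, 2, 4} → MIN(m.cost)=29
  13: ids {11, 24} → MIN(m.cost)=17

Gita | 35 ; Chen | 20 ; Wren | 47 ; Eve | 29 ; Kira | 17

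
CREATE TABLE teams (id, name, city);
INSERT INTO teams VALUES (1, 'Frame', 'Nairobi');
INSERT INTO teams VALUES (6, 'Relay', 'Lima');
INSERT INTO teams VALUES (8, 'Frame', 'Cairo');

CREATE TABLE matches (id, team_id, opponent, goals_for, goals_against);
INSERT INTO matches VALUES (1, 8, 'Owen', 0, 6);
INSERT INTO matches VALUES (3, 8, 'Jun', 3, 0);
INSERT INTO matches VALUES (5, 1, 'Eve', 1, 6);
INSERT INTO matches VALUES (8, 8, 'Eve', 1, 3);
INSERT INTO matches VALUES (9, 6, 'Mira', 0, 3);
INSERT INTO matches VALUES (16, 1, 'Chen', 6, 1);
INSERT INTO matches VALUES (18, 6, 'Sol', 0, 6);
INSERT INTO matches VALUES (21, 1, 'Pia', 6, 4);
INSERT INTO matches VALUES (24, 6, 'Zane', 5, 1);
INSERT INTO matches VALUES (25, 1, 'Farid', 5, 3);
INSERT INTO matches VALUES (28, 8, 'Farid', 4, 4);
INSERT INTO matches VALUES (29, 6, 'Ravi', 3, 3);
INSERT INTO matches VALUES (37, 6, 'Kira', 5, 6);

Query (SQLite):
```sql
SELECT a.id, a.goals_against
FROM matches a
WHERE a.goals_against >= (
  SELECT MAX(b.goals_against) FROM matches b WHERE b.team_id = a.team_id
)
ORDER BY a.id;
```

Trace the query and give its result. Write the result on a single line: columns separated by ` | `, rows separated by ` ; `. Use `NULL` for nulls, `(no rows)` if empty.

1 | 6 ; 5 | 6 ; 18 | 6 ; 37 | 6

For each matches row a, compute MAX(goals_against) over rows sharing a.team_id.
Keep row a if a.goals_against >= that per-group MAX.
  team_id=1: MAX(goals_against) = 6
  team_id=6: MAX(goals_against) = 6
  team_id=8: MAX(goals_against) = 6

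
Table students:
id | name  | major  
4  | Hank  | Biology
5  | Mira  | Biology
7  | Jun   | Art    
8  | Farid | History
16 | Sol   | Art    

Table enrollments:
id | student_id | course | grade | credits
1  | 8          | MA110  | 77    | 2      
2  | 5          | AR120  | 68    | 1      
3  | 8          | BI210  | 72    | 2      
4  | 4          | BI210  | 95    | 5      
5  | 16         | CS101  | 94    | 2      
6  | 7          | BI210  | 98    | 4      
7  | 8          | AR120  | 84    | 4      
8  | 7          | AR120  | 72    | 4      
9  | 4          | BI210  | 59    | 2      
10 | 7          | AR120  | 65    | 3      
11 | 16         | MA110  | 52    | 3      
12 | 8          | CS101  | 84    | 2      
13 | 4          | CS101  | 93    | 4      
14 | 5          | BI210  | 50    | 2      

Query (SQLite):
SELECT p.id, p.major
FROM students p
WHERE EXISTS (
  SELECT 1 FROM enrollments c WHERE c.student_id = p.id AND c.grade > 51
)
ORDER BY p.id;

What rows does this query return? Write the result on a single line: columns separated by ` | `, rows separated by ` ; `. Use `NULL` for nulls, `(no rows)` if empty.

4 | Biology ; 5 | Biology ; 7 | Art ; 8 | History ; 16 | Art

For each students row, check whether any enrollments with matching student_id has grade > 51.
Keep rows where that is true.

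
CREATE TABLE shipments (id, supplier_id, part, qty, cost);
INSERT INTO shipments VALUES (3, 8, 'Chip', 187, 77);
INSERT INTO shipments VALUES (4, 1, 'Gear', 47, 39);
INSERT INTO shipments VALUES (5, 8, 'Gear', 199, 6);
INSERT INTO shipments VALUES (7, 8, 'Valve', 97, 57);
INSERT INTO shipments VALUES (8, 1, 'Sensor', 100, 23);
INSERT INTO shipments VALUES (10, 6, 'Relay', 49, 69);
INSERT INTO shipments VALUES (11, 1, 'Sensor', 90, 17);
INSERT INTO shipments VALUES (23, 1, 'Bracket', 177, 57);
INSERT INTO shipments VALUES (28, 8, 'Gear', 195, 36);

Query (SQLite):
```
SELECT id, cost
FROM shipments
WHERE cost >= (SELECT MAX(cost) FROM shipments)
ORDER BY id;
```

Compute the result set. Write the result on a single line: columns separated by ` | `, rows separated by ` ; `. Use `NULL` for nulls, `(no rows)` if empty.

Scalar subquery: MAX(cost) over all shipments rows = 77.
Keep rows where cost >= that value.

3 | 77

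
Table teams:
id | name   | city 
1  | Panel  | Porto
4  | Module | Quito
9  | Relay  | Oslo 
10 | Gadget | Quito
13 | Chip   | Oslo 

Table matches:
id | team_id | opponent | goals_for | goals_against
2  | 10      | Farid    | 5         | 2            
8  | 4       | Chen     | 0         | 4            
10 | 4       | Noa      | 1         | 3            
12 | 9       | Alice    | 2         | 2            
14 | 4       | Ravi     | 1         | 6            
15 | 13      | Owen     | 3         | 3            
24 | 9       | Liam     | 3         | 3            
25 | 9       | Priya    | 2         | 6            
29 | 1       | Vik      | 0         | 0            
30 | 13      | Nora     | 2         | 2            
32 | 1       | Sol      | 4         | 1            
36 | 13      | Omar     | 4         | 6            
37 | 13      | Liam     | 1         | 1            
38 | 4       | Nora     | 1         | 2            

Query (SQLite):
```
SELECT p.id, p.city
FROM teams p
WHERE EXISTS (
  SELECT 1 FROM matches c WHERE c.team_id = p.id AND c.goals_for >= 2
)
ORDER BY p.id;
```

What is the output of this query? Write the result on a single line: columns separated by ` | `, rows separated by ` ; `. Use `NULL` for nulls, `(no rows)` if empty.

1 | Porto ; 9 | Oslo ; 10 | Quito ; 13 | Oslo

For each teams row, check whether any matches with matching team_id has goals_for >= 2.
Keep rows where that is true.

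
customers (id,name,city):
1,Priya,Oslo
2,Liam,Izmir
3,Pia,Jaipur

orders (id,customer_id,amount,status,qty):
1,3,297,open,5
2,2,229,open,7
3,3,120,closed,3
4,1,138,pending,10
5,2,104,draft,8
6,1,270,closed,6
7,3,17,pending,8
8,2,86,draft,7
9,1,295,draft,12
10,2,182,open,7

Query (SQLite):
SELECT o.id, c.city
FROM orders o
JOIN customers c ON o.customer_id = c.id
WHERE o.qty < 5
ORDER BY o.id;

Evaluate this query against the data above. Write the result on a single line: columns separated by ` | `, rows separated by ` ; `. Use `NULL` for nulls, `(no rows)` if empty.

Each orders row matches the customers row where customer_id = customers.id.
Then keep rows with o.qty < 5.

3 | Jaipur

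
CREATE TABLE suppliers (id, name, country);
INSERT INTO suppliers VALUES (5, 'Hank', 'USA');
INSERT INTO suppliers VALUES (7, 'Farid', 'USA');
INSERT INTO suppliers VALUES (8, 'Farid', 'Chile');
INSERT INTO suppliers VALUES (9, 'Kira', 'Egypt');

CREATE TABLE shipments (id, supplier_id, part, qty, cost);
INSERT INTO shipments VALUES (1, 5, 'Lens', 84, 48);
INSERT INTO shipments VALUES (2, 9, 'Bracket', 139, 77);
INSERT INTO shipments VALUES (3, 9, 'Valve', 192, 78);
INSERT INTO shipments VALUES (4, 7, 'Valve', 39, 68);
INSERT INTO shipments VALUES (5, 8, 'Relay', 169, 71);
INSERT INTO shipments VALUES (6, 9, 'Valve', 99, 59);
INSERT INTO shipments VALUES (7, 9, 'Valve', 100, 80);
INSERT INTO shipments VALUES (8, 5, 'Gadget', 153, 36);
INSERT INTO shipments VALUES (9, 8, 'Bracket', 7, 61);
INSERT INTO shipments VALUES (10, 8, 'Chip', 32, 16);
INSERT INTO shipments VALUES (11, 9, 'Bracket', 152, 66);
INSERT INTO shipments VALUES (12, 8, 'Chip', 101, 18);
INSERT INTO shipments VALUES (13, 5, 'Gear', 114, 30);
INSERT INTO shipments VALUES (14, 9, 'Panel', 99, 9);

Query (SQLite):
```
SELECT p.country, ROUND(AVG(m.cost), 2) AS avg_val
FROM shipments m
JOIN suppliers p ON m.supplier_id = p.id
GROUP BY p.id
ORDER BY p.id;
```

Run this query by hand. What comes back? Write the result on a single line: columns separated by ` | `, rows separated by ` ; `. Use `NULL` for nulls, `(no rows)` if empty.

USA | 38 ; USA | 68 ; Chile | 41.5 ; Egypt | 61.5

Join each shipments row to its suppliers via supplier_id.
Group joined rows by suppliers.id; compute ROUND(AVG(m.cost), 2) per group.
  5: ids {1, 8, 13} → ROUND(AVG(m.cost), 2)=38
  7: ids {4} → ROUND(AVG(m.cost), 2)=68
  8: ids {5, 9, 10, 12} → ROUND(AVG(m.cost), 2)=41.5
  9: ids {2, 3, 6, 7, 11, 14} → ROUND(AVG(m.cost), 2)=61.5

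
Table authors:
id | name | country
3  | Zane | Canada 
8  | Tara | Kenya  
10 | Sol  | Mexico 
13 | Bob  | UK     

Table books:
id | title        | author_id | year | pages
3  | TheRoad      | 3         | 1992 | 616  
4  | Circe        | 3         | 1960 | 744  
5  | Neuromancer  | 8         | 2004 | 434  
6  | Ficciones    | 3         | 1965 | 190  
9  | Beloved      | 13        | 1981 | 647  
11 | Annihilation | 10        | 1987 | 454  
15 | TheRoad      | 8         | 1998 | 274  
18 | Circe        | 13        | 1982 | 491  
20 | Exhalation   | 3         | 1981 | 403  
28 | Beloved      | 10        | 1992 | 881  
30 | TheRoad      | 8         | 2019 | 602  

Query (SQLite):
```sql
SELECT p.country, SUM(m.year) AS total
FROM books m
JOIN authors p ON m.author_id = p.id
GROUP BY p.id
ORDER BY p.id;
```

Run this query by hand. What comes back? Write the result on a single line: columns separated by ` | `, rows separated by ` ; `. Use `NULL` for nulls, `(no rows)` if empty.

Join each books row to its authors via author_id.
Group joined rows by authors.id; compute SUM(m.year) per group.
  3: ids {3, 4, 6, 20} → SUM(m.year)=7898
  8: ids {5, 15, 30} → SUM(m.year)=6021
  10: ids {11, 28} → SUM(m.year)=3979
  13: ids {9, 18} → SUM(m.year)=3963

Canada | 7898 ; Kenya | 6021 ; Mexico | 3979 ; UK | 3963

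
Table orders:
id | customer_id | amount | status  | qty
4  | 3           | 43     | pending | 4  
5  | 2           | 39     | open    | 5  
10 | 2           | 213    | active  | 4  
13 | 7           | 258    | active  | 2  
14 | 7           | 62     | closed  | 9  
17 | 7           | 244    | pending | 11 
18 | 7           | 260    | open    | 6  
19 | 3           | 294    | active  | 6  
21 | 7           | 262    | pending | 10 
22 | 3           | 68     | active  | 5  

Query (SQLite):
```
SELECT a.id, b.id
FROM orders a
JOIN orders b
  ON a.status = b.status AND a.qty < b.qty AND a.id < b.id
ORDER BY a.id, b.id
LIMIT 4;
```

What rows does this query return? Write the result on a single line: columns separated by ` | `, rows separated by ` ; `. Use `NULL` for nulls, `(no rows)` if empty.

4 | 17 ; 4 | 21 ; 5 | 18 ; 10 | 19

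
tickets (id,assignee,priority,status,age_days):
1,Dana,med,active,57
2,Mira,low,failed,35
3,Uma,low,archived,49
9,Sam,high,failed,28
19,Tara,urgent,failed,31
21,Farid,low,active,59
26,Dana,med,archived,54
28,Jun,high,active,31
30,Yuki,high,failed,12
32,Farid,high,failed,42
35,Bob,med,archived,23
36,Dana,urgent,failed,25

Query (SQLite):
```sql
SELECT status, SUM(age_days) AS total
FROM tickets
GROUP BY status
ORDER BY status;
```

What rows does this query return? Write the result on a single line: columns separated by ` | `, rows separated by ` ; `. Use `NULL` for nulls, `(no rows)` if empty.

active | 147 ; archived | 126 ; failed | 173

Partition tickets by status; compute SUM(age_days) within each group.
  active: ids {1, 21, 28} → SUM(age_days)=147
  archived: ids {3, 26, 35} → SUM(age_days)=126
  failed: ids {2, 9, 19, 30, 32, 36} → SUM(age_days)=173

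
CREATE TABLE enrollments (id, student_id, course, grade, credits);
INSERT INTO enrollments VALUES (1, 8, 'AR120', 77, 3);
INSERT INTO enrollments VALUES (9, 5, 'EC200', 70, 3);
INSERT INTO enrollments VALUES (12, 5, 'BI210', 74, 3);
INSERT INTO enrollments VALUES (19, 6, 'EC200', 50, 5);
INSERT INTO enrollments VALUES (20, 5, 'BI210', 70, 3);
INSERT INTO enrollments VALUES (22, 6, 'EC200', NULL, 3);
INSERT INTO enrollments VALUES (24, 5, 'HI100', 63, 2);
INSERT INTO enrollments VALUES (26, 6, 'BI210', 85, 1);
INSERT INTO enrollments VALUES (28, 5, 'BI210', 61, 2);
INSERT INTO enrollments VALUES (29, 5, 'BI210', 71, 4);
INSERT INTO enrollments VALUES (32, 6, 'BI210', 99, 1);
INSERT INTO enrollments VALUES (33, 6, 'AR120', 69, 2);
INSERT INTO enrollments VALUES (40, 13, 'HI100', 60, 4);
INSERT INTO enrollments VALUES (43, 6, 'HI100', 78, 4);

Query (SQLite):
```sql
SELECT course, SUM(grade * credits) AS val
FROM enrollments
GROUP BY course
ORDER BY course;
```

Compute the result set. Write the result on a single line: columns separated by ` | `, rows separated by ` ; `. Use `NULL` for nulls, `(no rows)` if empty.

AR120 | 369 ; BI210 | 1022 ; EC200 | 460 ; HI100 | 678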